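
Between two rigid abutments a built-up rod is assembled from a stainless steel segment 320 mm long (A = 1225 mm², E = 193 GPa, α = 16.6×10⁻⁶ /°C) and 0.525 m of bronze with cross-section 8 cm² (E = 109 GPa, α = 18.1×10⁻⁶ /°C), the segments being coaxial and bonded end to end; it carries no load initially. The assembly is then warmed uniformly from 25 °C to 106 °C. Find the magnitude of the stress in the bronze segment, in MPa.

σ ≈ 203 MPa (compressive)

Free thermal expansion of the whole bar: Σ αᵢΔT Lᵢ = 16.6×10⁻⁶×81×320 + 18.1×10⁻⁶×81×525 = 1.2 mm.
The rigid supports impose zero overall length change; the single axial force P common to all segments must satisfy P Σ Lᵢ/(AᵢEᵢ) = δ_free.
Σ Lᵢ/(AᵢEᵢ) = 320/(1225×193×10³) + 525/(800×109×10³) = 7.374×10⁻⁶ mm/N.
P = 1.2 / 7.374×10⁻⁶ = 162700 N = 162.7 kN, compressive.
σ_{bronze} = P / A = 162700 / 800 = 203.4 MPa.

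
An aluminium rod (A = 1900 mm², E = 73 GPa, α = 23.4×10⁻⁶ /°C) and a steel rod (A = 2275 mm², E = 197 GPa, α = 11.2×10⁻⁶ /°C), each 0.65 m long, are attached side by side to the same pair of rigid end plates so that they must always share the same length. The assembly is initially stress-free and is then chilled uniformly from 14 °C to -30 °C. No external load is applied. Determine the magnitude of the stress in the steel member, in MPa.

σ ≈ 25 MPa (compressive)

The aluminium has the larger α, so on cooling it would change length more than the steel if both were free. The rigid plates force a common final length, so the aluminium is put into tension and the steel into compression, with equal and opposite forces P (no external load).
Compatibility of the two members (thermal + elastic change equal): (α₁ − α₂)ΔT = P·[1/(A₁E₁) + 1/(A₂E₂)].
|α₁ − α₂|·ΔT = 12.2×10⁻⁶ × 44 = 0.0005368.
1/(A₁E₁) + 1/(A₂E₂) = 1/(1900×73×10³) + 1/(2275×197×10³) = 9.441×10⁻⁹ N⁻¹.
So P = 0.0005368 / 9.441×10⁻⁹ = 56.86 kN.
σ_{steel} = P/A₂ = 56860/2275 = 24.99 MPa, compressive.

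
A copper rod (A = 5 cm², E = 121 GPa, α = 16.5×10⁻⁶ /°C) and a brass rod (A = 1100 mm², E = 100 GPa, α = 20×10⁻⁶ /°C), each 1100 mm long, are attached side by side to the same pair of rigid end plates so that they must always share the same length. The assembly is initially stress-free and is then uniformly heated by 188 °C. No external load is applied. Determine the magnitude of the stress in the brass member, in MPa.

σ ≈ 23.3 MPa (compressive)

The brass has the larger α, so on heating it would change length more than the copper if both were free. The rigid plates force a common final length, so the brass is put into compression and the copper into tension, with equal and opposite forces P (no external load).
Equating the net (thermal + elastic) strains gives |α₁ − α₂|·ΔT = P·[1/(A₁E₁) + 1/(A₂E₂)].
|α₁ − α₂|·ΔT = 3.5×10⁻⁶ × 188 = 0.000658.
1/(A₁E₁) + 1/(A₂E₂) = 1/(500×121×10³) + 1/(1100×100×10³) = 2.562×10⁻⁸ N⁻¹.
P = 0.000658 / 2.562×10⁻⁸ = 25680 N = 25.68 kN.
σ_{brass} = P/A₂ = 25680/1100 = 23.35 MPa, compressive.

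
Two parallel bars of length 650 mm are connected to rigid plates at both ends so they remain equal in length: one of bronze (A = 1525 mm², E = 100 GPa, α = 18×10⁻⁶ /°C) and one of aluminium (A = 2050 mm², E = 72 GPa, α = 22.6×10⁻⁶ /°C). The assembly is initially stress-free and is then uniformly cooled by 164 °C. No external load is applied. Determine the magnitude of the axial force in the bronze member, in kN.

The aluminium has the larger α, so on cooling it would change length more than the bronze if both were free. The rigid plates force a common final length, so the aluminium is put into tension and the bronze into compression, with equal and opposite forces P (no external load).
Compatibility of the two members (thermal + elastic change equal): (α₁ − α₂)ΔT = P·[1/(A₁E₁) + 1/(A₂E₂)].
|α₁ − α₂|·ΔT = 4.6×10⁻⁶ × 164 = 0.0007544.
1/(A₁E₁) + 1/(A₂E₂) = 1/(1525×100×10³) + 1/(2050×72×10³) = 1.333×10⁻⁸ N⁻¹.
P = 0.0007544 / 1.333×10⁻⁸ = 56580 N = 56.58 kN.

P ≈ 56.6 kN (compressive in the bronze)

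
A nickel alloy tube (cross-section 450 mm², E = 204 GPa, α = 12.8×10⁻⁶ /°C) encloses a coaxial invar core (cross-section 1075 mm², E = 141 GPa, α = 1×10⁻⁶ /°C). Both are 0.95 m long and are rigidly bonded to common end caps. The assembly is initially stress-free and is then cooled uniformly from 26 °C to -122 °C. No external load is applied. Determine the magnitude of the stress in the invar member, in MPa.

The nickel alloy has the larger α, so on cooling it would change length more than the invar if both were free. The rigid plates force a common final length, so the nickel alloy is put into tension and the invar into compression, with equal and opposite forces P (no external load).
Compatibility of the two members (thermal + elastic change equal): (α₁ − α₂)ΔT = P·[1/(A₁E₁) + 1/(A₂E₂)].
|α₁ − α₂|·ΔT = 11.8×10⁻⁶ × 148 = 0.001746.
1/(A₁E₁) + 1/(A₂E₂) = 1/(450×204×10³) + 1/(1075×141×10³) = 1.749×10⁻⁸ N⁻¹.
So P = 0.001746 / 1.749×10⁻⁸ = 99.85 kN.
σ_{invar} = P/A₂ = 99850/1075 = 92.88 MPa, compressive.

σ ≈ 92.9 MPa (compressive)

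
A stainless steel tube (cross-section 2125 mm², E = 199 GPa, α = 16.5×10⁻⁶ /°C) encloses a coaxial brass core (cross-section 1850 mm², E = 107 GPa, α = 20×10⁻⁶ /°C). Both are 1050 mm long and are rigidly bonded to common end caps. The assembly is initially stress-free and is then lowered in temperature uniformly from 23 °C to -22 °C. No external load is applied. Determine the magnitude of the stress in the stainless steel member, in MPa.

Equilibrium of a rigid end plate with no external load gives equal and opposite internal forces ±P in the two members. Since α_{brass} > α_{stainless steel}, cooling drives the brass into tension and the stainless steel into compression.
Setting the final lengths equal and cancelling L: (α₁ − α₂)ΔT = P/(A₁E₁) + P/(A₂E₂).
|α₁ − α₂|·ΔT = 3.5×10⁻⁶ × 45 = 0.0001575.
1/(A₁E₁) + 1/(A₂E₂) = 1/(2125×199×10³) + 1/(1850×107×10³) = 7.417×10⁻⁹ N⁻¹.
P = 0.0001575 / 7.417×10⁻⁹ = 21240 N = 21.24 kN.
σ_{stainless steel} = P/A₁ = 21240/2125 = 9.994 MPa, compressive.

σ ≈ 9.99 MPa (compressive)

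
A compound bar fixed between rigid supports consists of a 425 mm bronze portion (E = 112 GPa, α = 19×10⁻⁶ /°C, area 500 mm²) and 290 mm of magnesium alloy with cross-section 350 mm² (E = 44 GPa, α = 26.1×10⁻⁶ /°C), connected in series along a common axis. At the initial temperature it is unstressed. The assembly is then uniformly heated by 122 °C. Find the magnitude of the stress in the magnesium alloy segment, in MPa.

With the walls removed the bar would change length by δ_free = Σ αᵢΔT Lᵢ = 19×10⁻⁶×122×425 + 26.1×10⁻⁶×122×290 = 1.909 mm.
The walls prevent any net length change, so an axial force P (same in every segment) develops. Compatibility: P · Σ Lᵢ/(AᵢEᵢ) = δ_free.
Σ Lᵢ/(AᵢEᵢ) = 425/(500×112×10³) + 290/(350×44×10³) = 2.642×10⁻⁵ mm/N.
P = 1.909 / 2.642×10⁻⁵ = 72240 N = 72.24 kN, compressive.
σ_{magnesium alloy} = P / A = 72240 / 350 = 206.4 MPa.

σ ≈ 206 MPa (compressive)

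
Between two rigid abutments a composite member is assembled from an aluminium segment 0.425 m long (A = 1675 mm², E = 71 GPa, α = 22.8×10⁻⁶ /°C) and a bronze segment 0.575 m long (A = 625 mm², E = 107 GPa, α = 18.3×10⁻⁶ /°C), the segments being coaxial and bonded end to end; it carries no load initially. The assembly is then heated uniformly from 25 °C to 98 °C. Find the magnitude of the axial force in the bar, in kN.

P ≈ 121 kN (compressive)

If the supports were absent, the total length change would be Σ αᵢΔT Lᵢ = 22.8×10⁻⁶×73×425 + 18.3×10⁻⁶×73×575 = 1.476 mm.
The walls prevent any net length change, so an axial force P (same in every segment) develops. Compatibility: P · Σ Lᵢ/(AᵢEᵢ) = δ_free.
The series flexibility is Σ Lᵢ/(AᵢEᵢ) = 425/(1675×71×10³) + 575/(625×107×10³) = 1.217×10⁻⁵ mm/N.
So P = 1.476 / 1.217×10⁻⁵ = 121.2 kN, compressive.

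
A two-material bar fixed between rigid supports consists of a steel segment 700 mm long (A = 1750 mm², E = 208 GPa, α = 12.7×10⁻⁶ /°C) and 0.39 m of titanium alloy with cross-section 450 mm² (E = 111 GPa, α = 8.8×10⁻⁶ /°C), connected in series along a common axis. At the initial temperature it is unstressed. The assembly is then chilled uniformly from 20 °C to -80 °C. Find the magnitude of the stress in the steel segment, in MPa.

σ ≈ 72.4 MPa (tensile)

With the walls removed the bar would change length by δ_free = Σ αᵢΔT Lᵢ = 12.7×10⁻⁶×100×700 + 8.8×10⁻⁶×100×390 = 1.232 mm.
The walls prevent any net length change, so an axial force P (same in every segment) develops. Compatibility: P · Σ Lᵢ/(AᵢEᵢ) = δ_free.
The series flexibility is Σ Lᵢ/(AᵢEᵢ) = 700/(1750×208×10³) + 390/(450×111×10³) = 9.731×10⁻⁶ mm/N.
Hence P = δ_free / Σ(L/AE) = 1.232/9.731×10⁻⁶ = 126.6 kN (tensile).
σ_{steel} = P / A = 126600 / 1750 = 72.36 MPa.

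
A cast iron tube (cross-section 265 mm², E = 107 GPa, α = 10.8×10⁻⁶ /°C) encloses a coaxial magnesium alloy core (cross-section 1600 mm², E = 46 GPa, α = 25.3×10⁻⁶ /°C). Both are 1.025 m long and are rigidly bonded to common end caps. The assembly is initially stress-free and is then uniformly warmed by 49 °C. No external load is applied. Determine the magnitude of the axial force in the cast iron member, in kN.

P ≈ 14.5 kN (tensile in the cast iron)

Both members must finish at the same length. With the larger α, the magnesium alloy tends to over-expand; the plates restrain it, putting the magnesium alloy in compression and the cast iron in tension. With no external load the two internal forces are equal and opposite, magnitude P.
Setting the final lengths equal and cancelling L: (α₁ − α₂)ΔT = P/(A₁E₁) + P/(A₂E₂).
|α₁ − α₂|·ΔT = 14.5×10⁻⁶ × 49 = 0.0007105.
1/(A₁E₁) + 1/(A₂E₂) = 1/(265×107×10³) + 1/(1600×46×10³) = 4.885×10⁻⁸ N⁻¹.
P = 0.0007105 / 4.885×10⁻⁸ = 14540 N = 14.54 kN.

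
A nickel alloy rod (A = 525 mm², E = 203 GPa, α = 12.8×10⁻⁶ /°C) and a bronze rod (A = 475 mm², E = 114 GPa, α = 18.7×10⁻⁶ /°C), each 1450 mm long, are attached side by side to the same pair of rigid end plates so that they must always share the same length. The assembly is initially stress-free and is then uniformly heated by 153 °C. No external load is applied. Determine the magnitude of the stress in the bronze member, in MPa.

Both members must finish at the same length. With the larger α, the bronze tends to over-expand; the plates restrain it, putting the bronze in compression and the nickel alloy in tension. With no external load the two internal forces are equal and opposite, magnitude P.
Equating the net (thermal + elastic) strains gives |α₁ − α₂|·ΔT = P·[1/(A₁E₁) + 1/(A₂E₂)].
|α₁ − α₂|·ΔT = 5.9×10⁻⁶ × 153 = 0.0009027.
1/(A₁E₁) + 1/(A₂E₂) = 1/(525×203×10³) + 1/(475×114×10³) = 2.785×10⁻⁸ N⁻¹.
So P = 0.0009027 / 2.785×10⁻⁸ = 32.41 kN.
σ_{bronze} = P/A₂ = 32410/475 = 68.24 MPa, compressive.

σ ≈ 68.2 MPa (compressive)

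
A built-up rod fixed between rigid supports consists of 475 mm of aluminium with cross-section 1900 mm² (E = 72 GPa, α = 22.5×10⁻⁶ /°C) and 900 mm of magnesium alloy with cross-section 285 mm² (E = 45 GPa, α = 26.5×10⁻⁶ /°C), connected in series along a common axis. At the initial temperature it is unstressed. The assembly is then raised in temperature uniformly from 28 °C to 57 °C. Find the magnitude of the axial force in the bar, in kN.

Free thermal expansion of the whole bar: Σ αᵢΔT Lᵢ = 22.5×10⁻⁶×29×475 + 26.5×10⁻⁶×29×900 = 1.002 mm.
The walls prevent any net length change, so an axial force P (same in every segment) develops. Compatibility: P · Σ Lᵢ/(AᵢEᵢ) = δ_free.
Σ Lᵢ/(AᵢEᵢ) = 475/(1900×72×10³) + 900/(285×45×10³) = 7.365×10⁻⁵ mm/N.
Hence P = δ_free / Σ(L/AE) = 1.002/7.365×10⁻⁵ = 13.6 kN (compressive).

P ≈ 13.6 kN (compressive)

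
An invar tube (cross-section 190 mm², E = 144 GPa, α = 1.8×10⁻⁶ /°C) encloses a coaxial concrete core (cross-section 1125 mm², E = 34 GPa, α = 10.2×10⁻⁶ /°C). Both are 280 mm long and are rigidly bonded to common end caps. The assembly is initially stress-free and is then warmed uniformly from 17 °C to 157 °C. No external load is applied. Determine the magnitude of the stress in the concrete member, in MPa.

Both members must finish at the same length. With the larger α, the concrete tends to over-expand; the plates restrain it, putting the concrete in compression and the invar in tension. With no external load the two internal forces are equal and opposite, magnitude P.
Compatibility of the two members (thermal + elastic change equal): (α₁ − α₂)ΔT = P·[1/(A₁E₁) + 1/(A₂E₂)].
|α₁ − α₂|·ΔT = 8.4×10⁻⁶ × 140 = 0.001176.
1/(A₁E₁) + 1/(A₂E₂) = 1/(190×144×10³) + 1/(1125×34×10³) = 6.269×10⁻⁸ N⁻¹.
P = 0.001176 / 6.269×10⁻⁸ = 18760 N = 18.76 kN.
σ_{concrete} = P/A₂ = 18760/1125 = 16.67 MPa, compressive.

σ ≈ 16.7 MPa (compressive)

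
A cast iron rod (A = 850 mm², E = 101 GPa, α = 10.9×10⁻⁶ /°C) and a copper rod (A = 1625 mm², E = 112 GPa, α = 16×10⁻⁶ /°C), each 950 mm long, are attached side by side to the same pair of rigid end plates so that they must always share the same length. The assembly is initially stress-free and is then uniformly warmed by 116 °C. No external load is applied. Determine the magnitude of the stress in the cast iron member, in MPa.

The copper has the larger α, so on heating it would change length more than the cast iron if both were free. The rigid plates force a common final length, so the copper is put into compression and the cast iron into tension, with equal and opposite forces P (no external load).
Compatibility of the two members (thermal + elastic change equal): (α₁ − α₂)ΔT = P·[1/(A₁E₁) + 1/(A₂E₂)].
|α₁ − α₂|·ΔT = 5.1×10⁻⁶ × 116 = 0.0005916.
1/(A₁E₁) + 1/(A₂E₂) = 1/(850×101×10³) + 1/(1625×112×10³) = 1.714×10⁻⁸ N⁻¹.
P = 0.0005916 / 1.714×10⁻⁸ = 34510 N = 34.51 kN.
σ_{cast iron} = P/A₁ = 34510/850 = 40.6 MPa, tensile.

σ ≈ 40.6 MPa (tensile)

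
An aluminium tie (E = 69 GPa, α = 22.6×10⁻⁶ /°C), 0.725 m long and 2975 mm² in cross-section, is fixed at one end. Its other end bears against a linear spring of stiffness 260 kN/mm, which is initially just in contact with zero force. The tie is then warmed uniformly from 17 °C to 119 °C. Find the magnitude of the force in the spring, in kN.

Free thermal expansion: δ_free = αΔT L = 22.6×10⁻⁶ × 102 × 725 = 1.671 mm.
With a force P in the spring, the elastic change of the tie is PL/(AE) and that of the spring is P/k; compatibility requires their sum to equal δ_free.
So P = δ_free / [L/(AE) + 1/k] = 1.671 / [ 725/(2975×69×10³) + 1/(260×10³) ].
P = 1.671 / 7.378×10⁻⁶ = 226500 N.

P ≈ 227 kN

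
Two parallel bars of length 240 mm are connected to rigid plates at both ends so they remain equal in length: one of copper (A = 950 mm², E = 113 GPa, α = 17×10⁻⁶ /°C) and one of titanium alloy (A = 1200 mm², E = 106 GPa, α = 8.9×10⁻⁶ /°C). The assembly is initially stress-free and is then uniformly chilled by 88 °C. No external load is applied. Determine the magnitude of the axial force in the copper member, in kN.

P ≈ 41.5 kN (tensile in the copper)

Equilibrium of a rigid end plate with no external load gives equal and opposite internal forces ±P in the two members. Since α_{copper} > α_{titanium alloy}, cooling drives the copper into tension and the titanium alloy into compression.
Setting the final lengths equal and cancelling L: (α₁ − α₂)ΔT = P/(A₁E₁) + P/(A₂E₂).
|α₁ − α₂|·ΔT = 8.1×10⁻⁶ × 88 = 0.0007128.
1/(A₁E₁) + 1/(A₂E₂) = 1/(950×113×10³) + 1/(1200×106×10³) = 1.718×10⁻⁸ N⁻¹.
P = 0.0007128 / 1.718×10⁻⁸ = 41500 N = 41.5 kN.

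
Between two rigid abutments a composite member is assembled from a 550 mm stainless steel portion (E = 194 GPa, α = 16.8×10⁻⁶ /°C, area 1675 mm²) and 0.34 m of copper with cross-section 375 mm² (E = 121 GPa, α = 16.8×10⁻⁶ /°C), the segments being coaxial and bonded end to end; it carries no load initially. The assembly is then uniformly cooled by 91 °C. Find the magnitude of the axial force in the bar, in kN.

With the walls removed the bar would change length by δ_free = Σ αᵢΔT Lᵢ = 16.8×10⁻⁶×91×550 + 16.8×10⁻⁶×91×340 = 1.361 mm.
The walls prevent any net length change, so an axial force P (same in every segment) develops. Compatibility: P · Σ Lᵢ/(AᵢEᵢ) = δ_free.
Σ Lᵢ/(AᵢEᵢ) = 550/(1675×194×10³) + 340/(375×121×10³) = 9.186×10⁻⁶ mm/N.
P = 1.361 / 9.186×10⁻⁶ = 148100 N = 148.1 kN, tensile.

P ≈ 148 kN (tensile)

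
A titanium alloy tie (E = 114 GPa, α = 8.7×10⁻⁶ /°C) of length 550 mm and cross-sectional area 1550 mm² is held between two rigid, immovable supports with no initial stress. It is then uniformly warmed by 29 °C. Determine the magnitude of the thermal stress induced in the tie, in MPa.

Because both ends are immovable the net strain is zero, and the suppressed thermal strain is αΔT = 8.7×10⁻⁶ × 29 = 252.3×10⁻⁶.
Hence σ = E·αΔT = 114×10³ × 252.3×10⁻⁶ = 28.76 MPa, compressive.

σ ≈ 28.8 MPa (compressive)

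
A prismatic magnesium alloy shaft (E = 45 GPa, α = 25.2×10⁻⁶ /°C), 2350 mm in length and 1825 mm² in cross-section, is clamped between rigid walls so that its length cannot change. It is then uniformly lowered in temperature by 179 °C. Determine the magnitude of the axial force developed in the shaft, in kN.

P ≈ 370 kN (tensile)

The ends cannot move, so σ = EαΔT = 45×10³ × 25.2×10⁻⁶ × 179 = 203 MPa.
Then P = σA = 203 × 1825 mm² = 370.4 kN, tensile.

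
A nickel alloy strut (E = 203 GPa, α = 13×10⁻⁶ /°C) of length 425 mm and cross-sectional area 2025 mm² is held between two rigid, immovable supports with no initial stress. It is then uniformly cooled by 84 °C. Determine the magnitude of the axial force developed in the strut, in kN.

P ≈ 449 kN (tensile)

With zero net strain, σ = E·αΔT = 203 GPa × 13×10⁻⁶ × 84 = 221.7 MPa.
Then P = σA = 221.7 × 2025 mm² = 448.9 kN, tensile.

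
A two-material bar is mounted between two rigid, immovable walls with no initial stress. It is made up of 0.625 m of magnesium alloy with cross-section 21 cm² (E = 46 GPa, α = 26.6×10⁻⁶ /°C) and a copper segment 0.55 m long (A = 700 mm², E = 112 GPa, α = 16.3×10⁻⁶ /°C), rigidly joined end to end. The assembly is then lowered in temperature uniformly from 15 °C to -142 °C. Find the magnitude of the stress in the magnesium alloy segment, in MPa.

σ ≈ 142 MPa (tensile)

Free thermal contraction of the whole bar: Σ αᵢΔT Lᵢ = 26.6×10⁻⁶×157×625 + 16.3×10⁻⁶×157×550 = 4.018 mm.
The walls prevent any net length change, so an axial force P (same in every segment) develops. Compatibility: P · Σ Lᵢ/(AᵢEᵢ) = δ_free.
Σ Lᵢ/(AᵢEᵢ) = 625/(2100×46×10³) + 550/(700×112×10³) = 1.349×10⁻⁵ mm/N.
Hence P = δ_free / Σ(L/AE) = 4.018/1.349×10⁻⁵ = 297.9 kN (tensile).
σ_{magnesium alloy} = P / A = 297900 / 2100 = 141.9 MPa.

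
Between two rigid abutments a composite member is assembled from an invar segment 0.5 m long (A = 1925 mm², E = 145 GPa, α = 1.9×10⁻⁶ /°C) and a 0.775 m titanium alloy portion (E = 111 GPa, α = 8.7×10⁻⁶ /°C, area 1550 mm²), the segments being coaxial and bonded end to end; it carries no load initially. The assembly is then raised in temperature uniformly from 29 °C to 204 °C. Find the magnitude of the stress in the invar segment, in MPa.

If the supports were absent, the total length change would be Σ αᵢΔT Lᵢ = 1.9×10⁻⁶×175×500 + 8.7×10⁻⁶×175×775 = 1.346 mm.
Since the ends are fixed, an axial force P builds up, equal in every segment, with P · Σ Lᵢ/(AᵢEᵢ) = δ_free.
The series flexibility is Σ Lᵢ/(AᵢEᵢ) = 500/(1925×145×10³) + 775/(1550×111×10³) = 6.296×10⁻⁶ mm/N.
Hence P = δ_free / Σ(L/AE) = 1.346/6.296×10⁻⁶ = 213.8 kN (compressive).
σ_{invar} = P / A = 213800 / 1925 = 111.1 MPa.

σ ≈ 111 MPa (compressive)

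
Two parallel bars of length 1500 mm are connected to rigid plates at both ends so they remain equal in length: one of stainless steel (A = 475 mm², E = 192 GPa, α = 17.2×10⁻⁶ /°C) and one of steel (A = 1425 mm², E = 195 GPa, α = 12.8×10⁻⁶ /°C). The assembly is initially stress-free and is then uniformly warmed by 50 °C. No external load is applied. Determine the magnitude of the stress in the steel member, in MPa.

The stainless steel has the larger α, so on heating it would change length more than the steel if both were free. The rigid plates force a common final length, so the stainless steel is put into compression and the steel into tension, with equal and opposite forces P (no external load).
Compatibility of the two members (thermal + elastic change equal): (α₁ − α₂)ΔT = P·[1/(A₁E₁) + 1/(A₂E₂)].
|α₁ − α₂|·ΔT = 4.4×10⁻⁶ × 50 = 0.00022.
1/(A₁E₁) + 1/(A₂E₂) = 1/(475×192×10³) + 1/(1425×195×10³) = 1.456×10⁻⁸ N⁻¹.
So P = 0.00022 / 1.456×10⁻⁸ = 15.11 kN.
σ_{steel} = P/A₂ = 15110/1425 = 10.6 MPa, tensile.

σ ≈ 10.6 MPa (tensile)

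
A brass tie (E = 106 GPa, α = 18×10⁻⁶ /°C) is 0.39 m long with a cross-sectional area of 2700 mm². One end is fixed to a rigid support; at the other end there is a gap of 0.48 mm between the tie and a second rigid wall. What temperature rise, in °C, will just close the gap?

Contact occurs when the free expansion equals the gap: αΔT L = 0.48 mm.
ΔT = 0.48 / (18×10⁻⁶ × 390) = 68.38 °C.

ΔT ≈ 68.4 °C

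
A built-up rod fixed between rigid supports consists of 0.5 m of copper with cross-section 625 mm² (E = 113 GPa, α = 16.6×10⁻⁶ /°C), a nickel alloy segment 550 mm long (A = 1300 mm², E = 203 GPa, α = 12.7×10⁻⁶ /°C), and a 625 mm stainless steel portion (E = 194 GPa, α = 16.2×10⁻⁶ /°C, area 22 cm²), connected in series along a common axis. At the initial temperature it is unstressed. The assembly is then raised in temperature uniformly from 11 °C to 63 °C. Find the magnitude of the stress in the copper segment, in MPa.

σ ≈ 199 MPa (compressive)

If the supports were absent, the total length change would be Σ αᵢΔT Lᵢ = 16.6×10⁻⁶×52×500 + 12.7×10⁻⁶×52×550 + 16.2×10⁻⁶×52×625 = 1.321 mm.
The walls prevent any net length change, so an axial force P (same in every segment) develops. Compatibility: P · Σ Lᵢ/(AᵢEᵢ) = δ_free.
Σ Lᵢ/(AᵢEᵢ) = 500/(625×113×10³) + 550/(1300×203×10³) + 625/(2200×194×10³) = 1.063×10⁻⁵ mm/N.
P = 1.321 / 1.063×10⁻⁵ = 124300 N = 124.3 kN, compressive.
σ_{copper} = P / A = 124300 / 625 = 198.9 MPa.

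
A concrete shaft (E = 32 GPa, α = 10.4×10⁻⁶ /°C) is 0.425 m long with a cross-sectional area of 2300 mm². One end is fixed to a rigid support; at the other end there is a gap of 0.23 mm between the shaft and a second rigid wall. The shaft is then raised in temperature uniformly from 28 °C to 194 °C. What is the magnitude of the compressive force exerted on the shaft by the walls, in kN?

P ≈ 87.2 kN

Free thermal elongation = αΔT L = 10.4×10⁻⁶ × 166 × 425 = 0.7337 mm.
The gap closes (δ_free > 0.23 mm) and the wall then resists a further 0.7337 − 0.23 = 0.5037 mm of expansion.
That suppressed elongation corresponds to σ = E·Δ/L = 32×10³ × 0.5037/425 = 37.93 MPa.
Force on the wall = σA = 37.93 × 2300 mm² = 87.23 kN.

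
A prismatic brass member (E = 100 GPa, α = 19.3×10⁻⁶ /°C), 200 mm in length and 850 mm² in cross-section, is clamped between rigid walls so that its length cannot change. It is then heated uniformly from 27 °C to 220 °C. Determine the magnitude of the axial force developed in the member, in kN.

P ≈ 317 kN (compressive)

The ends cannot move, so σ = EαΔT = 100×10³ × 19.3×10⁻⁶ × 193 = 372.5 MPa.
P = AEαΔT = 850 × 100×10³ × 19.3×10⁻⁶ × 193 = 316.6 kN (compressive).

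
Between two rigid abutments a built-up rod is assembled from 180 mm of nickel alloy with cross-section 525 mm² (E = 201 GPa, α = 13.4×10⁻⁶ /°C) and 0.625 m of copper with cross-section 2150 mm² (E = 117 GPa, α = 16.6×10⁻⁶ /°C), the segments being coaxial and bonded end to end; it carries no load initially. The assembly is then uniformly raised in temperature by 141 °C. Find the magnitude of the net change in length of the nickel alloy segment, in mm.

|ΔL| ≈ 0.394 mm

Free thermal expansion of the whole bar: Σ αᵢΔT Lᵢ = 13.4×10⁻⁶×141×180 + 16.6×10⁻⁶×141×625 = 1.803 mm.
The walls prevent any net length change, so an axial force P (same in every segment) develops. Compatibility: P · Σ Lᵢ/(AᵢEᵢ) = δ_free.
Σ Lᵢ/(AᵢEᵢ) = 180/(525×201×10³) + 625/(2150×117×10³) = 4.19×10⁻⁶ mm/N.
Hence P = δ_free / Σ(L/AE) = 1.803/4.19×10⁻⁶ = 430.3 kN (compressive).
For the nickel alloy segment, free thermal change = 13.4×10⁻⁶×141×180 = 0.3401 mm and elastic change from P = 430300×180/(525×201×10³) = 0.7339 mm; these oppose, so the net change is 0.394 mm (segment shortens).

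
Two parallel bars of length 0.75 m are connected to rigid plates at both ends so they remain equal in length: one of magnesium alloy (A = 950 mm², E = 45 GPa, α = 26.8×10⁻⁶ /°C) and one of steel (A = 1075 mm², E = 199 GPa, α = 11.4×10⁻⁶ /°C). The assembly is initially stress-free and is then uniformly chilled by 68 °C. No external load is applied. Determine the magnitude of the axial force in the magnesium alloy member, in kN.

The magnesium alloy has the larger α, so on cooling it would change length more than the steel if both were free. The rigid plates force a common final length, so the magnesium alloy is put into tension and the steel into compression, with equal and opposite forces P (no external load).
Equating the net (thermal + elastic) strains gives |α₁ − α₂|·ΔT = P·[1/(A₁E₁) + 1/(A₂E₂)].
|α₁ − α₂|·ΔT = 15.4×10⁻⁶ × 68 = 0.001047.
1/(A₁E₁) + 1/(A₂E₂) = 1/(950×45×10³) + 1/(1075×199×10³) = 2.807×10⁻⁸ N⁻¹.
So P = 0.001047 / 2.807×10⁻⁸ = 37.31 kN.

P ≈ 37.3 kN (tensile in the magnesium alloy)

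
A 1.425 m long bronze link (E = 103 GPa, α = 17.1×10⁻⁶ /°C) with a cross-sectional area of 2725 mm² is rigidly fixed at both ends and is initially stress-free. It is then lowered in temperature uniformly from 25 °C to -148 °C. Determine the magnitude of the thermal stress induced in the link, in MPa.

σ ≈ 305 MPa (tensile)

The supports are rigid, so the total axial strain is zero. The restrained thermal strain is ε = αΔT = 17.1×10⁻⁶ × 173 = 2958.3×10⁻⁶.
σ = EαΔT = 103×10³ × 17.1×10⁻⁶ × 173 = 304.7 MPa (tensile; the link is trying to contract).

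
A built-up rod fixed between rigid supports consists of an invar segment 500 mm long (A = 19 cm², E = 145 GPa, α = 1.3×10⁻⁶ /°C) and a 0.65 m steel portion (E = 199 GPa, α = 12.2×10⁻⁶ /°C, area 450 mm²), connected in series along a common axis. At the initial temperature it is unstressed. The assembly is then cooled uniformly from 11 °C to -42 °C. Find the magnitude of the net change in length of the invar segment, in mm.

|ΔL| ≈ 0.0565 mm

If the supports were absent, the total length change would be Σ αᵢΔT Lᵢ = 1.3×10⁻⁶×53×500 + 12.2×10⁻⁶×53×650 = 0.4547 mm.
The rigid supports impose zero overall length change; the single axial force P common to all segments must satisfy P Σ Lᵢ/(AᵢEᵢ) = δ_free.
Σ Lᵢ/(AᵢEᵢ) = 500/(1900×145×10³) + 650/(450×199×10³) = 9.073×10⁻⁶ mm/N.
Hence P = δ_free / Σ(L/AE) = 0.4547/9.073×10⁻⁶ = 50.12 kN (tensile).
For the invar segment, free thermal change = 1.3×10⁻⁶×53×500 = 0.03445 mm and elastic change from P = 50120×500/(1900×145×10³) = 0.09096 mm; these oppose, so the net change is 0.0565 mm (segment lengthens).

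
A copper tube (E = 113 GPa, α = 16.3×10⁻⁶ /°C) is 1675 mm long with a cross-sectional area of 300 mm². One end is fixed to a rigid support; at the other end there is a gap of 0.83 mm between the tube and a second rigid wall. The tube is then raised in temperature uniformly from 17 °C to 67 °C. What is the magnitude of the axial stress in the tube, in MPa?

Free thermal elongation = αΔT L = 16.3×10⁻⁶ × 50 × 1675 = 1.365 mm.
After closing the 0.83 mm clearance, 1.365 − 0.83 = 0.5351 mm of expansion remains to be suppressed by the wall.
Compatibility: PL/(AE) = 0.5351 mm, so σ = P/A = E × (0.5351/1675) = 36.1 MPa.

σ ≈ 36.1 MPa (compressive)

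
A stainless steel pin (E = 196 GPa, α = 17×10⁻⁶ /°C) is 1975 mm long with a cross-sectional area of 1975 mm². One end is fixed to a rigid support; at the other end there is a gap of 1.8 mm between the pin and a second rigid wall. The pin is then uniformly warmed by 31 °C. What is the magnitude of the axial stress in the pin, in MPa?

σ ≈ 0 MPa

If the wall were absent the pin would grow by αΔT L = 17×10⁻⁶ × 31 × 1975 = 1.041 mm.
Since δ_free = 1.04 mm is less than the 1.8 mm gap, the pin never touches the wall. No axial force develops.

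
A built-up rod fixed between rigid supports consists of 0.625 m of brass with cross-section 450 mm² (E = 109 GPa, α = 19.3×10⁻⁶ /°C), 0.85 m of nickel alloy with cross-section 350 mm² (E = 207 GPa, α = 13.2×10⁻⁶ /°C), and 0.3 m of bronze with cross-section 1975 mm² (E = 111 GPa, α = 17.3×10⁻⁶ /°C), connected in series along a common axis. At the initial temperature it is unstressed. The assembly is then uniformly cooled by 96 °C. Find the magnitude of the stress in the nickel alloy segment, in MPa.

σ ≈ 302 MPa (tensile)

With the walls removed the bar would change length by δ_free = Σ αᵢΔT Lᵢ = 19.3×10⁻⁶×96×625 + 13.2×10⁻⁶×96×850 + 17.3×10⁻⁶×96×300 = 2.733 mm.
Since the ends are fixed, an axial force P builds up, equal in every segment, with P · Σ Lᵢ/(AᵢEᵢ) = δ_free.
The series flexibility is Σ Lᵢ/(AᵢEᵢ) = 625/(450×109×10³) + 850/(350×207×10³) + 300/(1975×111×10³) = 2.584×10⁻⁵ mm/N.
P = 2.733 / 2.584×10⁻⁵ = 105800 N = 105.8 kN, tensile.
σ_{nickel alloy} = P / A = 105800 / 350 = 302.2 MPa.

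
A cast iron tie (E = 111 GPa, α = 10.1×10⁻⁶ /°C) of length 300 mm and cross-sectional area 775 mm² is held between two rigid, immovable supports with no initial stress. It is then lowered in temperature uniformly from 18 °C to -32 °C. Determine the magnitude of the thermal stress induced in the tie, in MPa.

With length fixed, the mechanical strain must cancel the thermal strain αΔT = 10.1×10⁻⁶ × 50 = 505×10⁻⁶.
The stress required to suppress this strain is σ = Eε = 111×10³ × 505×10⁻⁶ = 56.05 MPa, tensile since the tie is trying to contract.

σ ≈ 56.1 MPa (tensile)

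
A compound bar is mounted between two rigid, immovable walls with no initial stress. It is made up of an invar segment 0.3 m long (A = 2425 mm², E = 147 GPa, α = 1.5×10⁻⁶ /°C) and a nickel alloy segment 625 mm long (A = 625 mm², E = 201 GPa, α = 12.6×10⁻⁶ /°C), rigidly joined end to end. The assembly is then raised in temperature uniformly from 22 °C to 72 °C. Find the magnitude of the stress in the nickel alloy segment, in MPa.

Free thermal expansion of the whole bar: Σ αᵢΔT Lᵢ = 1.5×10⁻⁶×50×300 + 12.6×10⁻⁶×50×625 = 0.4163 mm.
The rigid supports impose zero overall length change; the single axial force P common to all segments must satisfy P Σ Lᵢ/(AᵢEᵢ) = δ_free.
The series flexibility is Σ Lᵢ/(AᵢEᵢ) = 300/(2425×147×10³) + 625/(625×201×10³) = 5.817×10⁻⁶ mm/N.
Hence P = δ_free / Σ(L/AE) = 0.4163/5.817×10⁻⁶ = 71.56 kN (compressive).
σ_{nickel alloy} = P / A = 71560 / 625 = 114.5 MPa.

σ ≈ 114 MPa (compressive)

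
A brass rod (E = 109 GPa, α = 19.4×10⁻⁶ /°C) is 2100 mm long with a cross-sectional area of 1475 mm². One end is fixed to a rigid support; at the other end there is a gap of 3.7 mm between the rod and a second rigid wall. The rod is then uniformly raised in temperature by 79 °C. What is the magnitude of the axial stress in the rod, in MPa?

If the wall were absent the rod would grow by αΔT L = 19.4×10⁻⁶ × 79 × 2100 = 3.218 mm.
This is smaller than the 3.7 mm clearance, so the rod expands freely without reaching the stop — the stress is zero.

σ ≈ 0 MPa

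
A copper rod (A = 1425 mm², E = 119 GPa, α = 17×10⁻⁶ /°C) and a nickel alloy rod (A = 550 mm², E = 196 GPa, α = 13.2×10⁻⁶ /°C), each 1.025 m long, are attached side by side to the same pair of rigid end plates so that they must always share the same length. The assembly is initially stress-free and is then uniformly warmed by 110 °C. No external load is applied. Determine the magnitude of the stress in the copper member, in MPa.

The copper has the larger α, so on heating it would change length more than the nickel alloy if both were free. The rigid plates force a common final length, so the copper is put into compression and the nickel alloy into tension, with equal and opposite forces P (no external load).
Compatibility of the two members (thermal + elastic change equal): (α₁ − α₂)ΔT = P·[1/(A₁E₁) + 1/(A₂E₂)].
|α₁ − α₂|·ΔT = 3.8×10⁻⁶ × 110 = 0.000418.
1/(A₁E₁) + 1/(A₂E₂) = 1/(1425×119×10³) + 1/(550×196×10³) = 1.517×10⁻⁸ N⁻¹.
So P = 0.000418 / 1.517×10⁻⁸ = 27.55 kN.
σ_{copper} = P/A₁ = 27550/1425 = 19.33 MPa, compressive.

σ ≈ 19.3 MPa (compressive)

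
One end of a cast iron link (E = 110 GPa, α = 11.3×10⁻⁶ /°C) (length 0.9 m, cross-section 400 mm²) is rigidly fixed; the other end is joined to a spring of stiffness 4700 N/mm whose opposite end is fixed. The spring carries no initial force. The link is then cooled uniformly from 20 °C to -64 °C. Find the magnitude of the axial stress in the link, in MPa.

If the spring were absent the link would shorten by αΔT L = 11.3×10⁻⁶ × 84 × 900 = 0.8543 mm.
With a force P in the spring, the elastic change of the link is PL/(AE) and that of the spring is P/k; compatibility requires their sum to equal δ_free.
P [ L/(AE) + 1/k ] = δ_free → P [ 900/(400×110×10³) + 1/(4700) ] = 0.8543.
P = 0.8543 / 0.0002332 = 3663 N.
σ = P/A = 3663/400 = 9.157 MPa.

σ ≈ 9.16 MPa (tensile)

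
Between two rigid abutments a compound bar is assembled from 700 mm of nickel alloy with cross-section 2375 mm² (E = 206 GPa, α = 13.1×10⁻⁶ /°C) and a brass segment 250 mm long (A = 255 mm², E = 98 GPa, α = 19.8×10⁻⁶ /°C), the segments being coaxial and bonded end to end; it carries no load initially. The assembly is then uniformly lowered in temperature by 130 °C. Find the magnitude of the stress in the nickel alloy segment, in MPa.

σ ≈ 67.6 MPa (tensile)

Free thermal contraction of the whole bar: Σ αᵢΔT Lᵢ = 13.1×10⁻⁶×130×700 + 19.8×10⁻⁶×130×250 = 1.836 mm.
The rigid supports impose zero overall length change; the single axial force P common to all segments must satisfy P Σ Lᵢ/(AᵢEᵢ) = δ_free.
Σ Lᵢ/(AᵢEᵢ) = 700/(2375×206×10³) + 250/(255×98×10³) = 1.143×10⁻⁵ mm/N.
So P = 1.836 / 1.143×10⁻⁵ = 160.5 kN, tensile.
σ_{nickel alloy} = P / A = 160500 / 2375 = 67.59 MPa.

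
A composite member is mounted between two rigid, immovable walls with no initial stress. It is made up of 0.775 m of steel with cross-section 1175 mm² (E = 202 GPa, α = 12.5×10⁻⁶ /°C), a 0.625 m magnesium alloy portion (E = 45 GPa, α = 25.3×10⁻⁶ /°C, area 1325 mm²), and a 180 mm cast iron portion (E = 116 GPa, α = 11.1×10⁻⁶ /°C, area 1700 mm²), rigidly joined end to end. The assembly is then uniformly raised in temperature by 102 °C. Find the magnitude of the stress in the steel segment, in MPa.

σ ≈ 163 MPa (compressive)

Free thermal expansion of the whole bar: Σ αᵢΔT Lᵢ = 12.5×10⁻⁶×102×775 + 25.3×10⁻⁶×102×625 + 11.1×10⁻⁶×102×180 = 2.805 mm.
The rigid supports impose zero overall length change; the single axial force P common to all segments must satisfy P Σ Lᵢ/(AᵢEᵢ) = δ_free.
The series flexibility is Σ Lᵢ/(AᵢEᵢ) = 775/(1175×202×10³) + 625/(1325×45×10³) + 180/(1700×116×10³) = 1.466×10⁻⁵ mm/N.
Hence P = δ_free / Σ(L/AE) = 2.805/1.466×10⁻⁵ = 191.3 kN (compressive).
σ_{steel} = P / A = 191300 / 1175 = 162.8 MPa.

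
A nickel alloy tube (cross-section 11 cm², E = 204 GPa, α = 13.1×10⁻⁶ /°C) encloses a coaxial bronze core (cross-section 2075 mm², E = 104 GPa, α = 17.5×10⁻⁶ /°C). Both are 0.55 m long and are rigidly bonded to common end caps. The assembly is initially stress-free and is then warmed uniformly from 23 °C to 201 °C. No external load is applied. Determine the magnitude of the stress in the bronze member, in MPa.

σ ≈ 41.5 MPa (compressive)

The bronze has the larger α, so on heating it would change length more than the nickel alloy if both were free. The rigid plates force a common final length, so the bronze is put into compression and the nickel alloy into tension, with equal and opposite forces P (no external load).
Setting the final lengths equal and cancelling L: (α₁ − α₂)ΔT = P/(A₁E₁) + P/(A₂E₂).
|α₁ − α₂|·ΔT = 4.4×10⁻⁶ × 178 = 0.0007832.
1/(A₁E₁) + 1/(A₂E₂) = 1/(1100×204×10³) + 1/(2075×104×10³) = 9.09×10⁻⁹ N⁻¹.
So P = 0.0007832 / 9.09×10⁻⁹ = 86.16 kN.
σ_{bronze} = P/A₂ = 86160/2075 = 41.52 MPa, compressive.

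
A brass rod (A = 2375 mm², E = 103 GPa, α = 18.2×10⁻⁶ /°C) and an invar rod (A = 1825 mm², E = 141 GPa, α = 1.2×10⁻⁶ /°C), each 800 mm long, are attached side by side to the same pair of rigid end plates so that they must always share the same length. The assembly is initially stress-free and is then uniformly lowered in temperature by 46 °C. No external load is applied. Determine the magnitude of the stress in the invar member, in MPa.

Both members must finish at the same length. With the larger α, the brass tends to over-contract; the plates restrain it, putting the brass in tension and the invar in compression. With no external load the two internal forces are equal and opposite, magnitude P.
Setting the final lengths equal and cancelling L: (α₁ − α₂)ΔT = P/(A₁E₁) + P/(A₂E₂).
|α₁ − α₂|·ΔT = 17×10⁻⁶ × 46 = 0.000782.
1/(A₁E₁) + 1/(A₂E₂) = 1/(2375×103×10³) + 1/(1825×141×10³) = 7.974×10⁻⁹ N⁻¹.
So P = 0.000782 / 7.974×10⁻⁹ = 98.07 kN.
σ_{invar} = P/A₂ = 98070/1825 = 53.74 MPa, compressive.

σ ≈ 53.7 MPa (compressive)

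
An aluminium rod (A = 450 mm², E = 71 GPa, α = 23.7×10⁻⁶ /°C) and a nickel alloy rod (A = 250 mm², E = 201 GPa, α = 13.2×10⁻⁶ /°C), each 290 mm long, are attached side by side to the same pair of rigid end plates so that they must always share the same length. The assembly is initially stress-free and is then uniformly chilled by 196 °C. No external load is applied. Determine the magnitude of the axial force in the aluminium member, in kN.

The aluminium has the larger α, so on cooling it would change length more than the nickel alloy if both were free. The rigid plates force a common final length, so the aluminium is put into tension and the nickel alloy into compression, with equal and opposite forces P (no external load).
Compatibility of the two members (thermal + elastic change equal): (α₁ − α₂)ΔT = P·[1/(A₁E₁) + 1/(A₂E₂)].
|α₁ − α₂|·ΔT = 10.5×10⁻⁶ × 196 = 0.002058.
1/(A₁E₁) + 1/(A₂E₂) = 1/(450×71×10³) + 1/(250×201×10³) = 5.12×10⁻⁸ N⁻¹.
P = 0.002058 / 5.12×10⁻⁸ = 40200 N = 40.2 kN.

P ≈ 40.2 kN (tensile in the aluminium)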